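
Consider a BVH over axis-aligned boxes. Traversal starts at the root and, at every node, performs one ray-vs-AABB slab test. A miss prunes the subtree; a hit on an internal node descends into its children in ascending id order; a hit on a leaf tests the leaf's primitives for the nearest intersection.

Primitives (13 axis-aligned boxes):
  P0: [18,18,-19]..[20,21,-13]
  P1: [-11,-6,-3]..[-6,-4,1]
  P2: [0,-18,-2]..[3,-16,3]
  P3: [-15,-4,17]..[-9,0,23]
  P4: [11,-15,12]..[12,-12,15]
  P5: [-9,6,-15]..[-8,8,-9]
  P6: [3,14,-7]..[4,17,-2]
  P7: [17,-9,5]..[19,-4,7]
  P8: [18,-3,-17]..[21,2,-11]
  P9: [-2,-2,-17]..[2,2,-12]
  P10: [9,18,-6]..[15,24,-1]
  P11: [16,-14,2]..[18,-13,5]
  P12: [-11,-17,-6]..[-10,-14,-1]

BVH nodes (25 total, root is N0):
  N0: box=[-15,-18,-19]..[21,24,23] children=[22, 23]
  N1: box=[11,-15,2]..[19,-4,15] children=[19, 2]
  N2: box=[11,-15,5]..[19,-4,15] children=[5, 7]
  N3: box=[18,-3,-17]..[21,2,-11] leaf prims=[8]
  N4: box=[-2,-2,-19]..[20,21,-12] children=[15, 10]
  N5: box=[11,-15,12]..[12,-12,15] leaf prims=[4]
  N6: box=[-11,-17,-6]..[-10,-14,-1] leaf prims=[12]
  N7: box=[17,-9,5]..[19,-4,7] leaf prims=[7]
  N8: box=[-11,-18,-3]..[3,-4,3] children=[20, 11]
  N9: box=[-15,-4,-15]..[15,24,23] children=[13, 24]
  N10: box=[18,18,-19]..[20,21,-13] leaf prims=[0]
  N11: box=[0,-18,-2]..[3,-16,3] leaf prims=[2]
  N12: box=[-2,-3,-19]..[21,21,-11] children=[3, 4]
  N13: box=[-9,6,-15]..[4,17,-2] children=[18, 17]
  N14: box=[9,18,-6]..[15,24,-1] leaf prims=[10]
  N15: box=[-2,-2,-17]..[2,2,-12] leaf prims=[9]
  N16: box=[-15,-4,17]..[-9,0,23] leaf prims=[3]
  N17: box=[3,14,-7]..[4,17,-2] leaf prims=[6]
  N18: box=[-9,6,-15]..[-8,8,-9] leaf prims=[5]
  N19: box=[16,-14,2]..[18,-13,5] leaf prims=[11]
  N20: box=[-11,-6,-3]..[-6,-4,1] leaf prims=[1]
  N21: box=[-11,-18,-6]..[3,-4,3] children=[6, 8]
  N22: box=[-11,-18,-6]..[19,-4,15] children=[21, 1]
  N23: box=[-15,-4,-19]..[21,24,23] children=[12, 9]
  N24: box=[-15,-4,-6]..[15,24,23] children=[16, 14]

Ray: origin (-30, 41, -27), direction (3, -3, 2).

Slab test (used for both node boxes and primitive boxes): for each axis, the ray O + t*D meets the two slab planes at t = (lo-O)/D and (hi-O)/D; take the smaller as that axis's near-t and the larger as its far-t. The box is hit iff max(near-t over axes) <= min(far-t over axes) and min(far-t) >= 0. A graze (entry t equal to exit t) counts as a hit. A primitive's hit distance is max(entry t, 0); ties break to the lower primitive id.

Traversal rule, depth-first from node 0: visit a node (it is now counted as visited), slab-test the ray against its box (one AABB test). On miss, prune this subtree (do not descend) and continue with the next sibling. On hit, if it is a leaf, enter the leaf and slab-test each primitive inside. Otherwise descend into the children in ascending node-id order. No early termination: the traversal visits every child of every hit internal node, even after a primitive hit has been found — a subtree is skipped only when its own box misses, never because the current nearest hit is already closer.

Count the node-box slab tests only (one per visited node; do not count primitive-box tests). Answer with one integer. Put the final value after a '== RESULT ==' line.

Traverse from the root:
N0 x:[5,17] y:[17/3,59/3] z:[4,25] -> hit [17/3,17], descend [22, 23]
  N22 x:[19/3,49/3] y:[15,59/3] z:[21/2,21] -> hit [15,49/3], descend [1, 21]
    N1 x:[41/3,49/3] y:[15,56/3] z:[29/2,21] -> hit [15,49/3], descend [2, 19]
      N2 x:[41/3,49/3] y:[15,56/3] z:[16,21] -> hit [16,49/3], descend [5, 7]
        N5 x:[41/3,14] y:[53/3,56/3] z:[39/2,21] -> miss, prune
        N7 x:[47/3,49/3] y:[15,50/3] z:[16,17] -> hit [16,49/3] leaf, test {P7@t=16}
      N19 x:[46/3,16] y:[18,55/3] z:[29/2,16] -> miss, prune
    N21 x:[19/3,11] y:[15,59/3] z:[21/2,15] -> miss, prune
  N23 x:[5,17] y:[17/3,15] z:[4,25] -> hit [17/3,15], descend [9, 12]
    N9 x:[5,15] y:[17/3,15] z:[6,25] -> hit [6,15], descend [13, 24]
      N13 x:[7,34/3] y:[8,35/3] z:[6,25/2] -> hit [8,34/3], descend [17, 18]
        N17 x:[11,34/3] y:[8,9] z:[10,25/2] -> miss, prune
        N18 x:[7,22/3] y:[11,35/3] z:[6,9] -> miss, prune
      N24 x:[5,15] y:[17/3,15] z:[21/2,25] -> hit [21/2,15], descend [14, 16]
        N14 x:[13,15] y:[17/3,23/3] z:[21/2,13] -> miss, prune
        N16 x:[5,7] y:[41/3,15] z:[22,25] -> miss, prune
    N12 x:[28/3,17] y:[20/3,44/3] z:[4,8] -> miss, prune

order=[0, 22, 1, 2, 5, 7, 19, 21, 23, 9, 13, 17, 18, 24, 14, 16, 12]  |boxes|=17  |leaves|=1  hit=P7

== RESULT ==
17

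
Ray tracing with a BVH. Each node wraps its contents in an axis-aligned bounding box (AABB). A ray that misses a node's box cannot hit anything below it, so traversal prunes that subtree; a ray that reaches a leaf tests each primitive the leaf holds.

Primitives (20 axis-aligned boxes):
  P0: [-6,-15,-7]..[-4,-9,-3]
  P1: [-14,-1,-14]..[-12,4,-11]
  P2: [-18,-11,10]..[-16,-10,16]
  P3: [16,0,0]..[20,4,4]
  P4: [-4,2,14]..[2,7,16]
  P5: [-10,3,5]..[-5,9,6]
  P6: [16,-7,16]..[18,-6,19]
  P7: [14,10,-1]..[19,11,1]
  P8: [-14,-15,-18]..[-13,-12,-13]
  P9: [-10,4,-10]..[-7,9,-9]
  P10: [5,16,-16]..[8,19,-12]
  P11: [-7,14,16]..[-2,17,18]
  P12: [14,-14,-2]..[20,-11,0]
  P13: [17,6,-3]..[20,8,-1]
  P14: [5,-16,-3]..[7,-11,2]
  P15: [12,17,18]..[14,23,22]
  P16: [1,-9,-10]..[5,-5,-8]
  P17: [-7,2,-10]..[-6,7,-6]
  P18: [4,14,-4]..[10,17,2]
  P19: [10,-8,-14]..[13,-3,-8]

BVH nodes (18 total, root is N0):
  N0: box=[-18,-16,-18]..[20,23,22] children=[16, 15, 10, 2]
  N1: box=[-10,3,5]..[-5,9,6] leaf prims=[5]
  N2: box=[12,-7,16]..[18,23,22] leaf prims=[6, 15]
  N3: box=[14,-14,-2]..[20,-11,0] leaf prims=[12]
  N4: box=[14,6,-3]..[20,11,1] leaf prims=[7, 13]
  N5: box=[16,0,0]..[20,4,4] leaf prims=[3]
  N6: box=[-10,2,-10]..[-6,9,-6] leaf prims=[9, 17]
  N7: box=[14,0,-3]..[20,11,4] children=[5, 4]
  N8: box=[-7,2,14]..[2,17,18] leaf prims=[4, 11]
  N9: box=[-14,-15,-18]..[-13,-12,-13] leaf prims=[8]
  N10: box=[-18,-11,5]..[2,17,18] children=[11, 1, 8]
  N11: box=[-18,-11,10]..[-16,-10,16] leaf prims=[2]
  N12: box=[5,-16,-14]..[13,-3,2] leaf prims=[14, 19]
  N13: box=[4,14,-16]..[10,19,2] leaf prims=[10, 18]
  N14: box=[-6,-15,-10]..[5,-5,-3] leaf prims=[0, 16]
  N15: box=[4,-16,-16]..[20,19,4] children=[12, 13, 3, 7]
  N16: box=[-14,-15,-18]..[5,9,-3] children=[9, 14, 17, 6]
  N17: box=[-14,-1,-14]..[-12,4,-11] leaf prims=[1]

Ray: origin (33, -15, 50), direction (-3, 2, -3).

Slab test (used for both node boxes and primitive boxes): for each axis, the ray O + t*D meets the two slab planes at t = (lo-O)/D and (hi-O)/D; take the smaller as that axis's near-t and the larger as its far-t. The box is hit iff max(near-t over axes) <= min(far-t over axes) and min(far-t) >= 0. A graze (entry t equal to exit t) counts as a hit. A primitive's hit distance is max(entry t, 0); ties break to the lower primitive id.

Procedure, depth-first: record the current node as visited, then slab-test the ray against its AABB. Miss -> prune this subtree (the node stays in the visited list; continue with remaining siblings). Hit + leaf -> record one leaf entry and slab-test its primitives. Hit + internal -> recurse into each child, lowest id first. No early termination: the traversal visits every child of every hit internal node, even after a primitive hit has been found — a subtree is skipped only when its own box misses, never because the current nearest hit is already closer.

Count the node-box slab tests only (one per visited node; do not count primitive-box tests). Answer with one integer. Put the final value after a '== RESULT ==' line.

Trace the traversal:
N0 x:[13/3,17] y:[-1/2,19] z:[28/3,68/3] -> hit [28/3,17], descend [2, 10, 15, 16]
  N2 x:[5,7] y:[4,19] z:[28/3,34/3] -> miss, prune
  N10 x:[31/3,17] y:[2,16] z:[32/3,15] -> hit [32/3,15], descend [1, 8, 11]
    N1 x:[38/3,43/3] y:[9,12] z:[44/3,15] -> miss, prune
    N8 x:[31/3,40/3] y:[17/2,16] z:[32/3,12] -> hit [32/3,12] leaf, test {P4(miss), P11(miss)}
    N11 x:[49/3,17] y:[2,5/2] z:[34/3,40/3] -> miss, prune
  N15 x:[13/3,29/3] y:[-1/2,17] z:[46/3,22] -> miss, prune
  N16 x:[28/3,47/3] y:[0,12] z:[53/3,68/3] -> miss, prune

8 AABB tests over nodes [0, 2, 10, 1, 8, 11, 15, 16]; 1 leaf entered; closest miss.

== RESULT ==
8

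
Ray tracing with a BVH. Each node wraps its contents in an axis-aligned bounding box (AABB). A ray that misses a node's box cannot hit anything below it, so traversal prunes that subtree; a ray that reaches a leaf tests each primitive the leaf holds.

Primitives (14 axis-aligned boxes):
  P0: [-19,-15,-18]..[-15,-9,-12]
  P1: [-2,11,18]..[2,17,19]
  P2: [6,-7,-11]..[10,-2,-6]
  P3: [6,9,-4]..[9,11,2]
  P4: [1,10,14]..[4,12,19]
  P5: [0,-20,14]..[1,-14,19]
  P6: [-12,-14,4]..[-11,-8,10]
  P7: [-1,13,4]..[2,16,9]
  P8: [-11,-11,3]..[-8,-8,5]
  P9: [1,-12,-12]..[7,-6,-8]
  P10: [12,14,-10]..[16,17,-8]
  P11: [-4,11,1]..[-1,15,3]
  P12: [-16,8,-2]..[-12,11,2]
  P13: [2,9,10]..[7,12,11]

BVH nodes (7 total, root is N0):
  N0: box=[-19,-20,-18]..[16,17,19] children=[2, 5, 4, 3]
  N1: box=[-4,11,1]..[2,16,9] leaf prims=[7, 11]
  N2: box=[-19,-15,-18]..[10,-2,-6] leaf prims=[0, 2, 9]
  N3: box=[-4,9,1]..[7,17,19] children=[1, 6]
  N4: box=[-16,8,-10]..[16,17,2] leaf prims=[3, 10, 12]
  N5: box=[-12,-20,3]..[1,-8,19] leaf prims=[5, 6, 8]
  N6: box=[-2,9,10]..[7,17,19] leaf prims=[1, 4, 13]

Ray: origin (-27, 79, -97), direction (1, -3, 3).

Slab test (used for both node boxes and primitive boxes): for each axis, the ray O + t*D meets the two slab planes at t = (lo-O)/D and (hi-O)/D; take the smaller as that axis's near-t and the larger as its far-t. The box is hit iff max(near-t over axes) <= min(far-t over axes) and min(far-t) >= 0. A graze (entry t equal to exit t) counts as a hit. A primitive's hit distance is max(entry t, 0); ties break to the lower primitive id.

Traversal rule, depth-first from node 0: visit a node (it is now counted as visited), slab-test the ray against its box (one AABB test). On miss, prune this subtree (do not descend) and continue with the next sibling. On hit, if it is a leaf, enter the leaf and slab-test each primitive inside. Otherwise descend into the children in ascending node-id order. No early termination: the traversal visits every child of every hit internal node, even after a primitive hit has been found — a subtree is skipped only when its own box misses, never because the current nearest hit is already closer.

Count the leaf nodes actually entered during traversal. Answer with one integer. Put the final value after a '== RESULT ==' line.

Traverse from the root:
N0 x:[8,43] y:[62/3,33] z:[79/3,116/3] -> hit [79/3,33], descend [2, 3, 4, 5]
  N2 x:[8,37] y:[27,94/3] z:[79/3,91/3] -> hit [27,91/3] leaf, test {P0(miss), P2(miss), P9@t=85/3}
  N3 x:[23,34] y:[62/3,70/3] z:[98/3,116/3] -> miss, prune
  N4 x:[11,43] y:[62/3,71/3] z:[29,33] -> miss, prune
  N5 x:[15,28] y:[29,33] z:[100/3,116/3] -> miss, prune

order=[0, 2, 3, 4, 5]  |boxes|=5  |leaves|=1  hit=P9

== RESULT ==
1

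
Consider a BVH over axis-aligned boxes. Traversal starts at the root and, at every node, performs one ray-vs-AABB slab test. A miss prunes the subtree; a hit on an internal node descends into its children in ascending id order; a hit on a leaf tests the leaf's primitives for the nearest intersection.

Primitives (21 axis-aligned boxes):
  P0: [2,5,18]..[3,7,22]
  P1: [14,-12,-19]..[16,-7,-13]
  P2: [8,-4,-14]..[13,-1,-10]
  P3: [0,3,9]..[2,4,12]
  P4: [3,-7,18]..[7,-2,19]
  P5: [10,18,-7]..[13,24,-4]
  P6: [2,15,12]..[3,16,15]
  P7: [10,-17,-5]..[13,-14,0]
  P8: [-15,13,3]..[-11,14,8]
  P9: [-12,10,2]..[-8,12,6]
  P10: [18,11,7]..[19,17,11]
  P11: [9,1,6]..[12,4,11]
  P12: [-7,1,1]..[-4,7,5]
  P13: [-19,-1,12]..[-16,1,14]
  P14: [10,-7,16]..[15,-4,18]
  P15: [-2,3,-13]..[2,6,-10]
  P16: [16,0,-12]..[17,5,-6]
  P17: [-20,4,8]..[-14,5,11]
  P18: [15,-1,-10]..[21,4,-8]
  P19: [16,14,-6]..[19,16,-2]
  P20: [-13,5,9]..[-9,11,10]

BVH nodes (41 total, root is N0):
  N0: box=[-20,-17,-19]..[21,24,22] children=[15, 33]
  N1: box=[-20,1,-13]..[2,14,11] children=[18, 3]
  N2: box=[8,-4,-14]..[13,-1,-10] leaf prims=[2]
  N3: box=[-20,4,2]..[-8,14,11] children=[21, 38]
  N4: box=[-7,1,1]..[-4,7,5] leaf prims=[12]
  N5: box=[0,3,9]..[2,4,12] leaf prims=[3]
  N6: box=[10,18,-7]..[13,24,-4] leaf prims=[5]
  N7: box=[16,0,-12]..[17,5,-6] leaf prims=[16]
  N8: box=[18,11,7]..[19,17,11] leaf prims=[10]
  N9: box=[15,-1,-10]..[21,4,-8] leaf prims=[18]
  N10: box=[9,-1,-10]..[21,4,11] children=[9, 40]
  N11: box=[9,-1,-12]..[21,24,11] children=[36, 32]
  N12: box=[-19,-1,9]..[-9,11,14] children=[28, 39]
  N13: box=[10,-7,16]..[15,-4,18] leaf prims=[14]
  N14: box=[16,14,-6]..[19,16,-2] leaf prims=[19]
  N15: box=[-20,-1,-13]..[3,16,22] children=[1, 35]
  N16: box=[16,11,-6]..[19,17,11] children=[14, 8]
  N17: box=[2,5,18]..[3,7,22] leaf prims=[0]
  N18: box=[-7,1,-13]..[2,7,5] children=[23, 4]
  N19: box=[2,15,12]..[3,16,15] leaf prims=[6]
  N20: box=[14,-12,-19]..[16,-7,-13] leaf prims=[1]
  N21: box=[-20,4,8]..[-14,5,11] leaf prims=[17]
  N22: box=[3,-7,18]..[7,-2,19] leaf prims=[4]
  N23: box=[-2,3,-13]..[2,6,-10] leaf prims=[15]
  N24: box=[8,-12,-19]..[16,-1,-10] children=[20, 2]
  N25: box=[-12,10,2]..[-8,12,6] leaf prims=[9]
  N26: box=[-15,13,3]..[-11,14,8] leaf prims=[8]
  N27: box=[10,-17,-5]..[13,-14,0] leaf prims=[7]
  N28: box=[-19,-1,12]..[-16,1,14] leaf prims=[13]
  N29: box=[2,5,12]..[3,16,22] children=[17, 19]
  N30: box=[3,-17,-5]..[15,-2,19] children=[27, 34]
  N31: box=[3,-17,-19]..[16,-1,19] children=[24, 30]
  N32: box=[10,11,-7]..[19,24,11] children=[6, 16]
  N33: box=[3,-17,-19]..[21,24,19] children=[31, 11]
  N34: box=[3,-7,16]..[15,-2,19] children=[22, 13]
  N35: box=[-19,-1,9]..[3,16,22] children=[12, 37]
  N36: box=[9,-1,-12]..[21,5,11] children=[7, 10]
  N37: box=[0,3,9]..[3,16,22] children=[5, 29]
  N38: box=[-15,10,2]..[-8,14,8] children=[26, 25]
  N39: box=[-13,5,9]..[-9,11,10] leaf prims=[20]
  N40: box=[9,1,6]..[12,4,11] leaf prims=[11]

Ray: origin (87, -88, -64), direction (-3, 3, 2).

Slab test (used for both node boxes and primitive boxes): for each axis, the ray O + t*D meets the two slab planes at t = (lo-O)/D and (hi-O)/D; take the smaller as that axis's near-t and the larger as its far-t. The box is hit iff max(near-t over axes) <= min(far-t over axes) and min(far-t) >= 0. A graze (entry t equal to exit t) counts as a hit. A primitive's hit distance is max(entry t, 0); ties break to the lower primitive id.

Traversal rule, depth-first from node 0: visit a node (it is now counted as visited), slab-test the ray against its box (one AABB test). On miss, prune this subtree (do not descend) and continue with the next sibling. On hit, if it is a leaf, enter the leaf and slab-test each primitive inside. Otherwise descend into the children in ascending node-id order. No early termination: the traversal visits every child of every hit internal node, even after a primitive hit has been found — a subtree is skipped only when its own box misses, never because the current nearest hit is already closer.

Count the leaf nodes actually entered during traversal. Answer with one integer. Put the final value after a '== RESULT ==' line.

Walk:
N0 x:[22,107/3] y:[71/3,112/3] z:[45/2,43] -> hit [71/3,107/3], descend [15, 33]
  N15 x:[28,107/3] y:[29,104/3] z:[51/2,43] -> hit [29,104/3], descend [1, 35]
    N1 x:[85/3,107/3] y:[89/3,34] z:[51/2,75/2] -> hit [89/3,34], descend [3, 18]
      N3 x:[95/3,107/3] y:[92/3,34] z:[33,75/2] -> hit [33,34], descend [21, 38]
        N21 x:[101/3,107/3] y:[92/3,31] z:[36,75/2] -> miss, prune
        N38 x:[95/3,34] y:[98/3,34] z:[33,36] -> hit [33,34], descend [25, 26]
          N25 x:[95/3,33] y:[98/3,100/3] z:[33,35] -> hit [33,33] leaf, test {P9@t=33}
          N26 x:[98/3,34] y:[101/3,34] z:[67/2,36] -> hit [101/3,34] leaf, test {P8@t=101/3}
      N18 x:[85/3,94/3] y:[89/3,95/3] z:[51/2,69/2] -> hit [89/3,94/3], descend [4, 23]
        N4 x:[91/3,94/3] y:[89/3,95/3] z:[65/2,69/2] -> miss, prune
        N23 x:[85/3,89/3] y:[91/3,94/3] z:[51/2,27] -> miss, prune
    N35 x:[28,106/3] y:[29,104/3] z:[73/2,43] -> miss, prune
  N33 x:[22,28] y:[71/3,112/3] z:[45/2,83/2] -> hit [71/3,28], descend [11, 31]
    N11 x:[22,26] y:[29,112/3] z:[26,75/2] -> miss, prune
    N31 x:[71/3,28] y:[71/3,29] z:[45/2,83/2] -> hit [71/3,28], descend [24, 30]
      N24 x:[71/3,79/3] y:[76/3,29] z:[45/2,27] -> hit [76/3,79/3], descend [2, 20]
        N2 x:[74/3,79/3] y:[28,29] z:[25,27] -> miss, prune
        N20 x:[71/3,73/3] y:[76/3,27] z:[45/2,51/2] -> miss, prune
      N30 x:[24,28] y:[71/3,86/3] z:[59/2,83/2] -> miss, prune

19 AABB tests over nodes [0, 15, 1, 3, 21, 38, 25, 26, 18, 4, 23, 35, 33, 11, 31, 24, 2, 20, 30]; 2 leaves entered; closest P9.

== RESULT ==
2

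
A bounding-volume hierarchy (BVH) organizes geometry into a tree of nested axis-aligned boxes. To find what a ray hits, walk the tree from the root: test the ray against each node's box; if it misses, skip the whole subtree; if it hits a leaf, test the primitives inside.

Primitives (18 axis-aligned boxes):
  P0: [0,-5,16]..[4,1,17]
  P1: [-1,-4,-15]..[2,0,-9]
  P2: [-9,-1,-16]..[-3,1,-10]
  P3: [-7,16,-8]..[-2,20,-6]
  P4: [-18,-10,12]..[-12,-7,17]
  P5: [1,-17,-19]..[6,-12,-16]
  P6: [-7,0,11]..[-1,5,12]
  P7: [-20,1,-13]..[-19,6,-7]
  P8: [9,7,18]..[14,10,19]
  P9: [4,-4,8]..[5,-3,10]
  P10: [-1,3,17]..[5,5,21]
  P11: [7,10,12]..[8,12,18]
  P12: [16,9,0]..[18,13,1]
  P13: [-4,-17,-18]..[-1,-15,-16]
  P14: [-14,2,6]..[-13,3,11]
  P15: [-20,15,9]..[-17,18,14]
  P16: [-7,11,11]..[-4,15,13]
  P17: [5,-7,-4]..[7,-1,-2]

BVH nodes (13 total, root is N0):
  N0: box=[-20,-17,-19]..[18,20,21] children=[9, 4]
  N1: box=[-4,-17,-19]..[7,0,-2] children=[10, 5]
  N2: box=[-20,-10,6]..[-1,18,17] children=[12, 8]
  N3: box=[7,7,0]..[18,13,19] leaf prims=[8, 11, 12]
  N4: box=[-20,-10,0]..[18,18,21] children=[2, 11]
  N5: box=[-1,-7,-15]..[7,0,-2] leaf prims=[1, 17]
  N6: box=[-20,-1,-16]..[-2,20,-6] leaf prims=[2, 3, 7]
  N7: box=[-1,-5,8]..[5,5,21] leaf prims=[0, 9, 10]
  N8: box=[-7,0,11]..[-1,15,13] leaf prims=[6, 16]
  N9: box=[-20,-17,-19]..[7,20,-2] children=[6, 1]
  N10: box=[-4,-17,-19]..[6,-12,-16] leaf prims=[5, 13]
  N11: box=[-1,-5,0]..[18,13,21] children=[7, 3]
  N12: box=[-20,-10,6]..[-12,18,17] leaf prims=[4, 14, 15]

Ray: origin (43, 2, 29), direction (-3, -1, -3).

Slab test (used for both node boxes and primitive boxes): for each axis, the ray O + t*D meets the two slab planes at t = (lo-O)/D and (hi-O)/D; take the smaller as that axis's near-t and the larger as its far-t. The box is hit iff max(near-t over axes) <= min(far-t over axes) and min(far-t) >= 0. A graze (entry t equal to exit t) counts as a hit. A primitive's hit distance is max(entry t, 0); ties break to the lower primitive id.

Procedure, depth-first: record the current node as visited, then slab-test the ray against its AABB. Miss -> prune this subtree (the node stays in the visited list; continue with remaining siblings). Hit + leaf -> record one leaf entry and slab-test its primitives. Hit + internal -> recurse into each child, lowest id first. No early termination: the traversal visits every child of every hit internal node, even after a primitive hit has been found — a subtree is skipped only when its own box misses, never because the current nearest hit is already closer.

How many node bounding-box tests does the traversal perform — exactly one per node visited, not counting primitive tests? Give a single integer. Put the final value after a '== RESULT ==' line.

Trace the traversal:
N0 x:[25/3,21] y:[-18,19] z:[8/3,16] -> hit [25/3,16], descend [4, 9]
  N4 x:[25/3,21] y:[-16,12] z:[8/3,29/3] -> hit [25/3,29/3], descend [2, 11]
    N2 x:[44/3,21] y:[-16,12] z:[4,23/3] -> miss, prune
    N11 x:[25/3,44/3] y:[-11,7] z:[8/3,29/3] -> miss, prune
  N9 x:[12,21] y:[-18,19] z:[31/3,16] -> hit [12,16], descend [1, 6]
    N1 x:[12,47/3] y:[2,19] z:[31/3,16] -> hit [12,47/3], descend [5, 10]
      N5 x:[12,44/3] y:[2,9] z:[31/3,44/3] -> miss, prune
      N10 x:[37/3,47/3] y:[14,19] z:[15,16] -> hit [15,47/3] leaf, test {P5(miss), P13(miss)}
    N6 x:[15,21] y:[-18,3] z:[35/3,15] -> miss, prune

Visited [0, 4, 2, 11, 9, 1, 5, 10, 6]. Tests: 9 box, 1 leaf. Nearest: miss.

== RESULT ==
9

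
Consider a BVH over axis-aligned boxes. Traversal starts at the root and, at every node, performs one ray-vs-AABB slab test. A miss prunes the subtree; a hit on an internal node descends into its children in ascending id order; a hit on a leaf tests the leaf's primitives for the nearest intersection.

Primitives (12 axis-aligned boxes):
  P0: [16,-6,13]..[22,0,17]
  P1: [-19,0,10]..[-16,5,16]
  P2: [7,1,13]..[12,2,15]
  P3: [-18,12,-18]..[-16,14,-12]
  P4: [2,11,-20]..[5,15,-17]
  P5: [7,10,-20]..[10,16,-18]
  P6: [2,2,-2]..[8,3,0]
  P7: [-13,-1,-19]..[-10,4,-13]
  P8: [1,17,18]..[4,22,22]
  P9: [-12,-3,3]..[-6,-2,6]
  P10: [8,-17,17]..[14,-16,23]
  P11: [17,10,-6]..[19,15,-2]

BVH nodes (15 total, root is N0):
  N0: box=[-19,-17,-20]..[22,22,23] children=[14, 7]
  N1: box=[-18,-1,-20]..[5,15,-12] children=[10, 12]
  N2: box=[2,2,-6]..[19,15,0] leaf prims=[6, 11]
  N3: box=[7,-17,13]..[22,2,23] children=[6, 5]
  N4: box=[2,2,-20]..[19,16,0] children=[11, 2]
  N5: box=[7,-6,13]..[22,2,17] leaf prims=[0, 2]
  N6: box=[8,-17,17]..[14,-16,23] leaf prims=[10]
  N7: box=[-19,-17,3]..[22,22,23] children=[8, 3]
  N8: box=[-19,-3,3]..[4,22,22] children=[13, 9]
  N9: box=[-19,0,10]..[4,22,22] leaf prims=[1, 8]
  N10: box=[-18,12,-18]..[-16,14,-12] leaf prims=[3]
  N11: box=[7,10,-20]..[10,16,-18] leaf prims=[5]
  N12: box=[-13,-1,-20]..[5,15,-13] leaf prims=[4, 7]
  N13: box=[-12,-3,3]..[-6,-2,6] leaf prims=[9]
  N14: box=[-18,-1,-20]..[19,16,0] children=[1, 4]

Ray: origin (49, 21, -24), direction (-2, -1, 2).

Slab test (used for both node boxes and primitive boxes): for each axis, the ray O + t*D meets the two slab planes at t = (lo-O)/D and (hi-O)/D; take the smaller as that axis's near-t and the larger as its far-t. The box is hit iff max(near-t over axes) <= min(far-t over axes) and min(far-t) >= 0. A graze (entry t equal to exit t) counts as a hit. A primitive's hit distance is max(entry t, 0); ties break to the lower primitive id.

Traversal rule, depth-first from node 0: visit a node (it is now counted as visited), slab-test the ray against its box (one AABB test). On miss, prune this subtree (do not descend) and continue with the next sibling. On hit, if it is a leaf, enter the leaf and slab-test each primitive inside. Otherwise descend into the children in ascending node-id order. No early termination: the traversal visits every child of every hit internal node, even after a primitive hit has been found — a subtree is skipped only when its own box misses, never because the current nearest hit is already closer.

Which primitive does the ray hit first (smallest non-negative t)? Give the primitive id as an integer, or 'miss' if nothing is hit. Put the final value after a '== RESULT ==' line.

Trace the traversal:
N0 x:[27/2,34] y:[-1,38] z:[2,47/2] -> hit [27/2,47/2], descend [7, 14]
  N7 x:[27/2,34] y:[-1,38] z:[27/2,47/2] -> hit [27/2,47/2], descend [3, 8]
    N3 x:[27/2,21] y:[19,38] z:[37/2,47/2] -> hit [19,21], descend [5, 6]
      N5 x:[27/2,21] y:[19,27] z:[37/2,41/2] -> hit [19,41/2] leaf, test {P0(miss), P2@t=19}
      N6 x:[35/2,41/2] y:[37,38] z:[41/2,47/2] -> miss, prune
    N8 x:[45/2,34] y:[-1,24] z:[27/2,23] -> hit [45/2,23], descend [9, 13]
      N9 x:[45/2,34] y:[-1,21] z:[17,23] -> miss, prune
      N13 x:[55/2,61/2] y:[23,24] z:[27/2,15] -> miss, prune
  N14 x:[15,67/2] y:[5,22] z:[2,12] -> miss, prune

order=[0, 7, 3, 5, 6, 8, 9, 13, 14]  |boxes|=9  |leaves|=1  hit=P2

== RESULT ==
2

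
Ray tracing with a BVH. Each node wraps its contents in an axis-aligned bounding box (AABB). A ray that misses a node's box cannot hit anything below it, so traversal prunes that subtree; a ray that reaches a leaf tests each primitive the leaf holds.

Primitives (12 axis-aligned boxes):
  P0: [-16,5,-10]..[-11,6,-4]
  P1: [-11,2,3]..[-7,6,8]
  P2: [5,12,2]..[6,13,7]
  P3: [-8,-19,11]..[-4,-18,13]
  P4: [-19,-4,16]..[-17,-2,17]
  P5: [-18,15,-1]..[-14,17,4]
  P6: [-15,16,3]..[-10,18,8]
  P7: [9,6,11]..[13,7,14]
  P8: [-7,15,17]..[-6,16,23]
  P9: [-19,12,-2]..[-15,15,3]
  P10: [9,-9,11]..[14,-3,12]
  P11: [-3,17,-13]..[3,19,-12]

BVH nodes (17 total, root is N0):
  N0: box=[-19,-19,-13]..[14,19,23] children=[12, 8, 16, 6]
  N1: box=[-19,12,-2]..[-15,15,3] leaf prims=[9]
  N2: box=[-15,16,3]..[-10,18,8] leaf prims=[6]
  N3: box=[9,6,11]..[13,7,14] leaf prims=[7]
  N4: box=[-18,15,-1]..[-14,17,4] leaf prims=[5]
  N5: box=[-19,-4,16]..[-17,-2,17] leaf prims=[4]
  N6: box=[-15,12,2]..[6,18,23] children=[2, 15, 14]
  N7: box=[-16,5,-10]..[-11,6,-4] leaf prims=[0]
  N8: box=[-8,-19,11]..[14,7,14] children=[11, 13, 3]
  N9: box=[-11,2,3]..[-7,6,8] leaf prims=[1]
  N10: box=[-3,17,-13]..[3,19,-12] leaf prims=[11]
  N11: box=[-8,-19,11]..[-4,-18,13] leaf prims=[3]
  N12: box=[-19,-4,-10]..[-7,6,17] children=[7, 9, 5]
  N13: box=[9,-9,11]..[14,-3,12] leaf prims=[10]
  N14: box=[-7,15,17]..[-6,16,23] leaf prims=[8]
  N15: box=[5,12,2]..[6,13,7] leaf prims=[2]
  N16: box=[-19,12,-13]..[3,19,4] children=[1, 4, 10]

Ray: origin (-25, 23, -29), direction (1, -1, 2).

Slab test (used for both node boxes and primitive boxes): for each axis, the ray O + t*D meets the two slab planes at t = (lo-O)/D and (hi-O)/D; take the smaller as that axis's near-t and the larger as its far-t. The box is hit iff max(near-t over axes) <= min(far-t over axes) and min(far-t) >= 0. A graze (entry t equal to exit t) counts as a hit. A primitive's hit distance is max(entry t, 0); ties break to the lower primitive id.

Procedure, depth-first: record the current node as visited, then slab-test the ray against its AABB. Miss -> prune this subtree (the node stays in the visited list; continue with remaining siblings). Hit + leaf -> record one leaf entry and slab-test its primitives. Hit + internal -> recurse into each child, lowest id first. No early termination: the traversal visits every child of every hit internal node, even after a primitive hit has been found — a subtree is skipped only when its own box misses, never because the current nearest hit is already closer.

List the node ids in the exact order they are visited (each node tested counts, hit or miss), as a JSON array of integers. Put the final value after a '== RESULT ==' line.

Traverse from the root:
N0 x:[6,39] y:[4,42] z:[8,26] -> hit [8,26], descend [6, 8, 12, 16]
  N6 x:[10,31] y:[5,11] z:[31/2,26] -> miss, prune
  N8 x:[17,39] y:[16,42] z:[20,43/2] -> hit [20,43/2], descend [3, 11, 13]
    N3 x:[34,38] y:[16,17] z:[20,43/2] -> miss, prune
    N11 x:[17,21] y:[41,42] z:[20,21] -> miss, prune
    N13 x:[34,39] y:[26,32] z:[20,41/2] -> miss, prune
  N12 x:[6,18] y:[17,27] z:[19/2,23] -> hit [17,18], descend [5, 7, 9]
    N5 x:[6,8] y:[25,27] z:[45/2,23] -> miss, prune
    N7 x:[9,14] y:[17,18] z:[19/2,25/2] -> miss, prune
    N9 x:[14,18] y:[17,21] z:[16,37/2] -> hit [17,18] leaf, test {P1@t=17}
  N16 x:[6,28] y:[4,11] z:[8,33/2] -> hit [8,11], descend [1, 4, 10]
    N1 x:[6,10] y:[8,11] z:[27/2,16] -> miss, prune
    N4 x:[7,11] y:[6,8] z:[14,33/2] -> miss, prune
    N10 x:[22,28] y:[4,6] z:[8,17/2] -> miss, prune

order=[0, 6, 8, 3, 11, 13, 12, 5, 7, 9, 16, 1, 4, 10]  |boxes|=14  |leaves|=1  hit=P1

== RESULT ==
[0, 6, 8, 3, 11, 13, 12, 5, 7, 9, 16, 1, 4, 10]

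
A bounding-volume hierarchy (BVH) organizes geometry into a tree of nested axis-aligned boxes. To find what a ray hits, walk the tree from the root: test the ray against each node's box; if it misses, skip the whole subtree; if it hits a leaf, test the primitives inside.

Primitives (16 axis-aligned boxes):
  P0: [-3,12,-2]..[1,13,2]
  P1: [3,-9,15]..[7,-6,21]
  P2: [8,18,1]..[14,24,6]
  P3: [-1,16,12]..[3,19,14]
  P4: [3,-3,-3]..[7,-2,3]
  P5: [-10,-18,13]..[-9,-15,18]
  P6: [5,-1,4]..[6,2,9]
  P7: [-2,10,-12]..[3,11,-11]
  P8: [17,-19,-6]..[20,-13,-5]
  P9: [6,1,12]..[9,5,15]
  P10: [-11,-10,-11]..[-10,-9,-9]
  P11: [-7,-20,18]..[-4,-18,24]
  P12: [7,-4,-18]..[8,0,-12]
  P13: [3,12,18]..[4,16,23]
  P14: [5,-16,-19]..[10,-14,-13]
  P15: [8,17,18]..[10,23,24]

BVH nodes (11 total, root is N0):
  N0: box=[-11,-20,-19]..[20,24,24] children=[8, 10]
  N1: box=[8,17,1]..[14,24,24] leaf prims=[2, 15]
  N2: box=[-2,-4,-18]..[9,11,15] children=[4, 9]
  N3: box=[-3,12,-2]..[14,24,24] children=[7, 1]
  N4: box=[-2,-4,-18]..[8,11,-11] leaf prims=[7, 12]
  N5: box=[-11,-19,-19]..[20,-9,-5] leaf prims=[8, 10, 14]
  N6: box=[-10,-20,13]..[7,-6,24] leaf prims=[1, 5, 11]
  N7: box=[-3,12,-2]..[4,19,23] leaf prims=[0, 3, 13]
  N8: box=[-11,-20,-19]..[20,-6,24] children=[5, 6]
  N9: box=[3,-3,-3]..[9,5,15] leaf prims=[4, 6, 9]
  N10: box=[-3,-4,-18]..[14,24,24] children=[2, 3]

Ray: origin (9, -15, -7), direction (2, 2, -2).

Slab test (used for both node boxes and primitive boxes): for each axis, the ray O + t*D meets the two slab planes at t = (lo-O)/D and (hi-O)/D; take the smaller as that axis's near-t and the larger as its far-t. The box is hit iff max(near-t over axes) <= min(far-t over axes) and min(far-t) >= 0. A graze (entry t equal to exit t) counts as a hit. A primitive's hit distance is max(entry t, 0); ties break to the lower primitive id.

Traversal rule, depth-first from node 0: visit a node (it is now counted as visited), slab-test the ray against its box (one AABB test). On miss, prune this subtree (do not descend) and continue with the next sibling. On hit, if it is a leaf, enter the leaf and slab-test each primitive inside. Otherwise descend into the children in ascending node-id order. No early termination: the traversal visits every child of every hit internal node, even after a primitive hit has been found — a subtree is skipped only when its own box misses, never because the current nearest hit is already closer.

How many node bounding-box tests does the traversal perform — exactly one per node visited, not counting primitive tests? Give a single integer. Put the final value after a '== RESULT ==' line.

Traverse from the root:
N0 x:[-10,11/2] y:[-5/2,39/2] z:[-31/2,6] -> hit [-5/2,11/2], descend [8, 10]
  N8 x:[-10,11/2] y:[-5/2,9/2] z:[-31/2,6] -> hit [-5/2,9/2], descend [5, 6]
    N5 x:[-10,11/2] y:[-2,3] z:[-1,6] -> hit [-1,3] leaf, test {P8(miss), P10(miss), P14(miss)}
    N6 x:[-19/2,-1] y:[-5/2,9/2] z:[-31/2,-10] -> miss, prune
  N10 x:[-6,5/2] y:[11/2,39/2] z:[-31/2,11/2] -> miss, prune

Summary -> nodes [0, 8, 5, 6, 10]; box-tests=5; leaf-entries=1; first=miss

== RESULT ==
5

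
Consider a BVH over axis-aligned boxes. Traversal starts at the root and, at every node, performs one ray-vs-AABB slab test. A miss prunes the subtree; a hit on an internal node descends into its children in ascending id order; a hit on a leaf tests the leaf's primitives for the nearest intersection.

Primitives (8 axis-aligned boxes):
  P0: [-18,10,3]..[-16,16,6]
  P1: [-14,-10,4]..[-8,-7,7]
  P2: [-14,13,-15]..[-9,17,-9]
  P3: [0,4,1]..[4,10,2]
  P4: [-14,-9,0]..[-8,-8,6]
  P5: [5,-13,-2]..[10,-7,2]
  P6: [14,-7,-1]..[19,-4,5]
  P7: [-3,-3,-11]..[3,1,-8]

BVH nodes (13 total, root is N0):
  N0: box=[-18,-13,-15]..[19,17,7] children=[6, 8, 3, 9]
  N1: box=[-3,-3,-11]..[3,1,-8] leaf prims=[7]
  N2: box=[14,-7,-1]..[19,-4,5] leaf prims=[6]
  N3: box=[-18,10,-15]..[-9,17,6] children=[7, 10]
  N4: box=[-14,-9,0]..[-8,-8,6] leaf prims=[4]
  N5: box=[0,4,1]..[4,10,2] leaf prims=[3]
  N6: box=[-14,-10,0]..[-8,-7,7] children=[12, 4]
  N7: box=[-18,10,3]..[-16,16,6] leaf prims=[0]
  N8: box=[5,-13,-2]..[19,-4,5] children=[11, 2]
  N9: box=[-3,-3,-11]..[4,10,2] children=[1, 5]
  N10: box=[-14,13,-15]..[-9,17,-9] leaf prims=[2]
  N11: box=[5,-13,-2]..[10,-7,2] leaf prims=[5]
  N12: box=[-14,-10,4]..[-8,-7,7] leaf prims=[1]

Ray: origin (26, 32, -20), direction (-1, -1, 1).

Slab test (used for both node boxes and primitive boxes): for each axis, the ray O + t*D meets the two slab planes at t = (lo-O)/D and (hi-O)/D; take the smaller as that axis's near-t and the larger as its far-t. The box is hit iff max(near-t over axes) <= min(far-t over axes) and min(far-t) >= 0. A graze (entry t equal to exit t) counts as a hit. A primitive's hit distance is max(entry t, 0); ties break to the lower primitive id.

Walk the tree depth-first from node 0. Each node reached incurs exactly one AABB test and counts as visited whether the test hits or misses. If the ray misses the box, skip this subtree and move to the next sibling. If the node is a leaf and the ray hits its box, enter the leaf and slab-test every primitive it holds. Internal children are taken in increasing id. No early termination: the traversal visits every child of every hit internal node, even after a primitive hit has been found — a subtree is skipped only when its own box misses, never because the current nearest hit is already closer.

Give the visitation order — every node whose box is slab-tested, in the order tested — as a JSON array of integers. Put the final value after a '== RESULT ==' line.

Trace the traversal:
N0 x:[7,44] y:[15,45] z:[5,27] -> hit [15,27], descend [3, 6, 8, 9]
  N3 x:[35,44] y:[15,22] z:[5,26] -> miss, prune
  N6 x:[34,40] y:[39,42] z:[20,27] -> miss, prune
  N8 x:[7,21] y:[36,45] z:[18,25] -> miss, prune
  N9 x:[22,29] y:[22,35] z:[9,22] -> hit [22,22], descend [1, 5]
    N1 x:[23,29] y:[31,35] z:[9,12] -> miss, prune
    N5 x:[22,26] y:[22,28] z:[21,22] -> hit [22,22] leaf, test {P3@t=22}

Visited [0, 3, 6, 8, 9, 1, 5]. Tests: 7 box, 1 leaf. Nearest: P3.

== RESULT ==
[0, 3, 6, 8, 9, 1, 5]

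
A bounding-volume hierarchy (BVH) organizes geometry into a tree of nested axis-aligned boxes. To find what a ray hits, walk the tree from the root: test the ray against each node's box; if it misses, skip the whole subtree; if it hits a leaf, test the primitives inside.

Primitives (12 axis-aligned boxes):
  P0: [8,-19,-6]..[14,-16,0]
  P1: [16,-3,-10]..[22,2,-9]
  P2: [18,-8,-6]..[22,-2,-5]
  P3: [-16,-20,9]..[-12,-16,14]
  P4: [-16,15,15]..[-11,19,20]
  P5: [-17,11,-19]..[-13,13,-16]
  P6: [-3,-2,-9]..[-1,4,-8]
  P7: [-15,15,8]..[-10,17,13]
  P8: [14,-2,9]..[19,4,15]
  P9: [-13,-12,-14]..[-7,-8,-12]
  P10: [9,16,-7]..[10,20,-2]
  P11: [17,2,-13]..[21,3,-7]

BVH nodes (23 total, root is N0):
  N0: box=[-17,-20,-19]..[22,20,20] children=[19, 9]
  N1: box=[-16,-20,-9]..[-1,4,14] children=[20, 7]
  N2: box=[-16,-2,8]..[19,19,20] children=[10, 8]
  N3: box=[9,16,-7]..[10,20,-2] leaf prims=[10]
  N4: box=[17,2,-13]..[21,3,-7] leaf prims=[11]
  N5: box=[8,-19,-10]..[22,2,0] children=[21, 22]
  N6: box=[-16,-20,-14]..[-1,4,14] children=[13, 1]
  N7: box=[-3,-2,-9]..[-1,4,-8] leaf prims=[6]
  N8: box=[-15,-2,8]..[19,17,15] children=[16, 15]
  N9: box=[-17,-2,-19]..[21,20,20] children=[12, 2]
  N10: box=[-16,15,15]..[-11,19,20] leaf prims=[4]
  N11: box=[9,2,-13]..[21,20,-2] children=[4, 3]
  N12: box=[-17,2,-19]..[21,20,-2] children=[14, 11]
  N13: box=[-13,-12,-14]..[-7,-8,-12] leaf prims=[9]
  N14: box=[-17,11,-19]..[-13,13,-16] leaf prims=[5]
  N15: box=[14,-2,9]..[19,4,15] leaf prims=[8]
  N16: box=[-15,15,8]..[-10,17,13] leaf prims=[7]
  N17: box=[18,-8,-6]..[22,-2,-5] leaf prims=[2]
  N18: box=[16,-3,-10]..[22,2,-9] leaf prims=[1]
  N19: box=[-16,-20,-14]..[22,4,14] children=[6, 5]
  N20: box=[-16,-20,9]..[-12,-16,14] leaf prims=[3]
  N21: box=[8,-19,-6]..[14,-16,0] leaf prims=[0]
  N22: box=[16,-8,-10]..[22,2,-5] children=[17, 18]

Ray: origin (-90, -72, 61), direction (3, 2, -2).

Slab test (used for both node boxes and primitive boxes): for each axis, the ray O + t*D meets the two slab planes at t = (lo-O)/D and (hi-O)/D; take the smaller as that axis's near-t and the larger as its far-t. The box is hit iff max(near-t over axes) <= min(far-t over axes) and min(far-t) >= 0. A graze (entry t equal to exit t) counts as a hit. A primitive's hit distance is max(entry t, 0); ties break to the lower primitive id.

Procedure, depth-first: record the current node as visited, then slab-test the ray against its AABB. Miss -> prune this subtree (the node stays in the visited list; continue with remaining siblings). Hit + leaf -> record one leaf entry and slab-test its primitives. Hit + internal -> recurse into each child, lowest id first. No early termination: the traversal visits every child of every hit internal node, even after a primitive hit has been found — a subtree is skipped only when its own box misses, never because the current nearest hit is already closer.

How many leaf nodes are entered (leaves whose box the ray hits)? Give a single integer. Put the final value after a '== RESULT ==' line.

Walk:
N0 x:[73/3,112/3] y:[26,46] z:[41/2,40] -> hit [26,112/3], descend [9, 19]
  N9 x:[73/3,37] y:[35,46] z:[41/2,40] -> hit [35,37], descend [2, 12]
    N2 x:[74/3,109/3] y:[35,91/2] z:[41/2,53/2] -> miss, prune
    N12 x:[73/3,37] y:[37,46] z:[63/2,40] -> hit [37,37], descend [11, 14]
      N11 x:[33,37] y:[37,46] z:[63/2,37] -> hit [37,37], descend [3, 4]
        N3 x:[33,100/3] y:[44,46] z:[63/2,34] -> miss, prune
        N4 x:[107/3,37] y:[37,75/2] z:[34,37] -> hit [37,37] leaf, test {P11@t=37}
      N14 x:[73/3,77/3] y:[83/2,85/2] z:[77/2,40] -> miss, prune
  N19 x:[74/3,112/3] y:[26,38] z:[47/2,75/2] -> hit [26,112/3], descend [5, 6]
    N5 x:[98/3,112/3] y:[53/2,37] z:[61/2,71/2] -> hit [98/3,71/2], descend [21, 22]
      N21 x:[98/3,104/3] y:[53/2,28] z:[61/2,67/2] -> miss, prune
      N22 x:[106/3,112/3] y:[32,37] z:[33,71/2] -> hit [106/3,71/2], descend [17, 18]
        N17 x:[36,112/3] y:[32,35] z:[33,67/2] -> miss, prune
        N18 x:[106/3,112/3] y:[69/2,37] z:[35,71/2] -> hit [106/3,71/2] leaf, test {P1@t=106/3}
    N6 x:[74/3,89/3] y:[26,38] z:[47/2,75/2] -> hit [26,89/3], descend [1, 13]
      N1 x:[74/3,89/3] y:[26,38] z:[47/2,35] -> hit [26,89/3], descend [7, 20]
        N7 x:[29,89/3] y:[35,38] z:[69/2,35] -> miss, prune
        N20 x:[74/3,26] y:[26,28] z:[47/2,26] -> hit [26,26] leaf, test {P3@t=26}
      N13 x:[77/3,83/3] y:[30,32] z:[73/2,75/2] -> miss, prune

order=[0, 9, 2, 12, 11, 3, 4, 14, 19, 5, 21, 22, 17, 18, 6, 1, 7, 20, 13]  |boxes|=19  |leaves|=3  hit=P3

== RESULT ==
3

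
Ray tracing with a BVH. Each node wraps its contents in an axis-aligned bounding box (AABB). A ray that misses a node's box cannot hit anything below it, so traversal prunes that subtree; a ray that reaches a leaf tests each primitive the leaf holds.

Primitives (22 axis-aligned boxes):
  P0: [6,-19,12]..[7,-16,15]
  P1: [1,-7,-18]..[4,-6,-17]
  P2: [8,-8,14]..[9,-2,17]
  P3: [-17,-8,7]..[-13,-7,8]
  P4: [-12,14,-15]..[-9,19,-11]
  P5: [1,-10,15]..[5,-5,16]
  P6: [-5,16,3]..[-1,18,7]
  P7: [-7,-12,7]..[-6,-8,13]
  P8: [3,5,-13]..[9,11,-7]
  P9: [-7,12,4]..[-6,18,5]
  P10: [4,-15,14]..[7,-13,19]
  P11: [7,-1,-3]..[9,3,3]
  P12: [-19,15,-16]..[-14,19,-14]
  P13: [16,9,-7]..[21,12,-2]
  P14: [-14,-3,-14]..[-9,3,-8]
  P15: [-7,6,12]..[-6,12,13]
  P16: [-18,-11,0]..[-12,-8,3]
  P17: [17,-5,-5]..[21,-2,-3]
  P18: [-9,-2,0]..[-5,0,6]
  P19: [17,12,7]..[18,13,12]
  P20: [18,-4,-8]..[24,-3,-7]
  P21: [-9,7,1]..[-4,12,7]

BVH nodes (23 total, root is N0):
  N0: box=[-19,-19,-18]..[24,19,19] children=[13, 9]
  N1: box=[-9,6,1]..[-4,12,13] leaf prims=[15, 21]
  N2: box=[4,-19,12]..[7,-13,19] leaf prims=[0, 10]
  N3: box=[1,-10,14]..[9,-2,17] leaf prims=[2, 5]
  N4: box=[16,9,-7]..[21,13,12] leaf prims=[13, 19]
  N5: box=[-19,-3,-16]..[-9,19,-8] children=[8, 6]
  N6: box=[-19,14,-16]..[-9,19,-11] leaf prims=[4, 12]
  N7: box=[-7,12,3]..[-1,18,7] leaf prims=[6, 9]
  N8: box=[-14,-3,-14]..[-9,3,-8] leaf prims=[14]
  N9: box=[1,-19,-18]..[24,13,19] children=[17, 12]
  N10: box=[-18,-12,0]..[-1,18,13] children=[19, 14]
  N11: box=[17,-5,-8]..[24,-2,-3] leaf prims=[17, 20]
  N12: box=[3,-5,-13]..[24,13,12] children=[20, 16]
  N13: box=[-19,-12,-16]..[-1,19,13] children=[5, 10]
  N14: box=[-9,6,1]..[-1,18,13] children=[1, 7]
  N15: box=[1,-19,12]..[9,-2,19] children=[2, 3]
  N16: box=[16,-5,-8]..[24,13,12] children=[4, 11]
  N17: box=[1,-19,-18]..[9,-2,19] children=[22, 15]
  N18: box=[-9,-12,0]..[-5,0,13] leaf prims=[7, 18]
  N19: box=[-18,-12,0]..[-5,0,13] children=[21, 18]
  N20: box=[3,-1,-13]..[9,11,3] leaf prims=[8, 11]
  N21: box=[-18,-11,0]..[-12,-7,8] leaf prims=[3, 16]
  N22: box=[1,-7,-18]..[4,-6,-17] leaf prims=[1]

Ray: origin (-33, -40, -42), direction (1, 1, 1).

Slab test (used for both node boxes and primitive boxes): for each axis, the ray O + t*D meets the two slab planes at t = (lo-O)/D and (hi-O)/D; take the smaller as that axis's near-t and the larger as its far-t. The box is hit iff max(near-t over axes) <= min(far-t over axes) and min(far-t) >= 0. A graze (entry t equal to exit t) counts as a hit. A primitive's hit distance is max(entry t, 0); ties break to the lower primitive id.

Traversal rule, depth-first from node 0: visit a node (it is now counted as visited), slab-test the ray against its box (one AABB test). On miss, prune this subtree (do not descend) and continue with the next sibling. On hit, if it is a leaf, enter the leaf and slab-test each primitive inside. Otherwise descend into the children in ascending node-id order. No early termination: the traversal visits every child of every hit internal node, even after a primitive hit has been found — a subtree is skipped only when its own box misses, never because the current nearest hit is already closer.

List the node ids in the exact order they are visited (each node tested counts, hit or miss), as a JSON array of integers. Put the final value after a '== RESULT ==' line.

Trace the traversal:
N0 x:[14,57] y:[21,59] z:[24,61] -> hit [24,57], descend [9, 13]
  N9 x:[34,57] y:[21,53] z:[24,61] -> hit [34,53], descend [12, 17]
    N12 x:[36,57] y:[35,53] z:[29,54] -> hit [36,53], descend [16, 20]
      N16 x:[49,57] y:[35,53] z:[34,54] -> hit [49,53], descend [4, 11]
        N4 x:[49,54] y:[49,53] z:[35,54] -> hit [49,53] leaf, test {P13(miss), P19(miss)}
        N11 x:[50,57] y:[35,38] z:[34,39] -> miss, prune
      N20 x:[36,42] y:[39,51] z:[29,45] -> hit [39,42] leaf, test {P8(miss), P11@t=40}
    N17 x:[34,42] y:[21,38] z:[24,61] -> hit [34,38], descend [15, 22]
      N15 x:[34,42] y:[21,38] z:[54,61] -> miss, prune
      N22 x:[34,37] y:[33,34] z:[24,25] -> miss, prune
  N13 x:[14,32] y:[28,59] z:[26,55] -> hit [28,32], descend [5, 10]
    N5 x:[14,24] y:[37,59] z:[26,34] -> miss, prune
    N10 x:[15,32] y:[28,58] z:[42,55] -> miss, prune

order=[0, 9, 12, 16, 4, 11, 20, 17, 15, 22, 13, 5, 10]  |boxes|=13  |leaves|=2  hit=P11

== RESULT ==
[0, 9, 12, 16, 4, 11, 20, 17, 15, 22, 13, 5, 10]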